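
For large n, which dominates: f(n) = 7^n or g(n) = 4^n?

f(n) = 7^n grows faster: (7/4)^n -> infinity since 7/4 > 1.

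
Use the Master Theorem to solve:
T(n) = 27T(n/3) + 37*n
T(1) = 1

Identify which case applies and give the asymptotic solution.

a=27, b=3, f(n)=37*n.
log_3(27) = 3 > 1.
Since f(n) = O(n^1) is polynomially smaller than n^3, Case 1 applies.
T(n) = Theta(n^3).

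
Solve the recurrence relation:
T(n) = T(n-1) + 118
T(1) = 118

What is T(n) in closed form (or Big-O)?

Unrolling: T(n) = T(n-1) + 118 = T(n-2) + 2*118 = ... = T(1) + (n-1)*118 = 118 + (n-1)*118 = 118n.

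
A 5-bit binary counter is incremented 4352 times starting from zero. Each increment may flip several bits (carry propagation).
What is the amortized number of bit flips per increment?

Bit i flips on every 2^i-th increment, so over 4352 increments bit i flips floor(4352/2^i) times. Summing over i: total flips < 2 * 4352. Amortized: < 2 = O(1) per increment.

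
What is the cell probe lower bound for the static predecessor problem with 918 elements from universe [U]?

The Patrascu-Thorup lower bound shows any data structure on n = 918 elements using O(n * polylog(n)) space requires Omega(log log U) query time. van Emde Boas trees achieve O(log log U) with O(U) space.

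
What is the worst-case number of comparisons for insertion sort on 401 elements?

Insertion sort on reverse-sorted input: 1 + 2 + ... + (401-1) = 80200 comparisons.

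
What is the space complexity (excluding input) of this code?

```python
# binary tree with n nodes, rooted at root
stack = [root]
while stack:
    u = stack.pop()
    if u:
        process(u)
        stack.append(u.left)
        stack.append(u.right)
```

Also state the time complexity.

Space complexity: O(n).
Auxiliary storage grows linearly with the input size n in the worst case.
Time complexity: O(n).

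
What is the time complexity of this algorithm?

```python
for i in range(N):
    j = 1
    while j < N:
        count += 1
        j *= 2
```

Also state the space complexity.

Time complexity: O(n log n).
Space complexity: O(1).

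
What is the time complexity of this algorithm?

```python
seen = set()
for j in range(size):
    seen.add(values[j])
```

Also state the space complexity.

Time complexity: O(n).
Space complexity: O(n).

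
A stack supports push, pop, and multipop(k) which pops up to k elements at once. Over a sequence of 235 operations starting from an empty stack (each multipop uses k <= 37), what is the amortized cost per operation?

Each element is pushed exactly once and popped at most once (whether by pop or as part of a multipop). So the total number of individual pops over the whole sequence is at most the number of pushes, which is at most 235. Total work <= 2 * 235, hence O(1) amortized per operation.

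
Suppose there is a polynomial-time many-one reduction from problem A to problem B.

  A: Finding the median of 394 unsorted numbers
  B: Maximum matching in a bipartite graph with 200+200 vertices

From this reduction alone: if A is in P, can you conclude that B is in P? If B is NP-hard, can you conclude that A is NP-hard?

A poly-time reduction A <=_p B transfers tractability DOWN (B easy => A easy) and hardness UP (A hard => B hard), not the reverse.
From A in P, the reduction alone does NOT give B in P: any problem in P trivially reduces to SAT, yet SAT is not known to be in P.
From B NP-hard, the reduction alone does NOT give A NP-hard: again, easy problems reduce to hard ones.
(Here in fact A is P and B is P.)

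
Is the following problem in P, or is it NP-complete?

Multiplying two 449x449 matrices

This problem is in P: the schoolbook algorithm runs in O(n^3).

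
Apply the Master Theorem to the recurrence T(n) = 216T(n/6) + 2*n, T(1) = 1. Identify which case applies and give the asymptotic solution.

a=216, b=6, f(n)=2*n.
log_6(216) = 3 > 1.
Since f(n) = O(n^1) is polynomially smaller than n^3, Case 1 applies.
T(n) = Theta(n^3).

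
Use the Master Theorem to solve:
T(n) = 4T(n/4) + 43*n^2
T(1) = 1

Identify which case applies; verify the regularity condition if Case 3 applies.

a=4, b=4, f(n)=43*n^2.
log_4(4) = 1 < 2.
f(n) = Omega(n^(1+epsilon)) for some epsilon > 0, so Case 3 is the candidate.
Regularity: a*f(n/b) = 4*43*(n/4)^2 = (4/16)*43*n^2 <= c*f(n) with c = 4/16 < 1. Satisfied.
Case 3: T(n) = Theta(n^2).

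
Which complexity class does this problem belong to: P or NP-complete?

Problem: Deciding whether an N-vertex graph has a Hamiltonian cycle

This problem is NP-complete: one of Karp's 21 NP-complete problems.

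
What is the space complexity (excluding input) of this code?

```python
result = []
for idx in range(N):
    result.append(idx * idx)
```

Space complexity: O(n).
Auxiliary storage grows linearly with the input size n in the worst case.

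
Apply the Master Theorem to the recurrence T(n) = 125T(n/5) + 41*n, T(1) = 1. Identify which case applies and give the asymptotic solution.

a=125, b=5, f(n)=41*n.
log_5(125) = 3 > 1.
Since f(n) = O(n^1) is polynomially smaller than n^3, Case 1 applies.
T(n) = Theta(n^3).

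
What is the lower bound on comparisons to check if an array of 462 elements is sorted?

To verify 462 elements are sorted, we must compare each consecutive pair. Skipping any pair allows an adversary to swap them. Therefore 461 comparisons are necessary and sufficient.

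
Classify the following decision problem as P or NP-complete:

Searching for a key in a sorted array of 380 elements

This problem is in P: binary search runs in O(log n).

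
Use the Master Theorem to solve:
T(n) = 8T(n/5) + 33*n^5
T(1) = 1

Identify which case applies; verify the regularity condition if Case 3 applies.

a=8, b=5, f(n)=33*n^5.
log_5(8) = 1.292 < 5.
f(n) = Omega(n^(1.292+epsilon)) for some epsilon > 0, so Case 3 is the candidate.
Regularity: a*f(n/b) = 8*33*(n/5)^5 = (8/3125)*33*n^5 <= c*f(n) with c = 8/3125 < 1. Satisfied.
Case 3: T(n) = Theta(n^5).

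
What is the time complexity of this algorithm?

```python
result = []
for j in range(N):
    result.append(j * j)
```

Time complexity: O(n).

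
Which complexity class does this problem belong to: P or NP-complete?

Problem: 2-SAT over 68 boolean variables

This problem is in P: 2-SAT is solvable in linear time via implication-graph SCCs.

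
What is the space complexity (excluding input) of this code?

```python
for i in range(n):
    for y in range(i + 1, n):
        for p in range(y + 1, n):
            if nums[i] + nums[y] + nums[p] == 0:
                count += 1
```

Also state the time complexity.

Space complexity: O(1).
Only a constant amount of auxiliary storage is used; nothing grows with n.
Time complexity: O(n^3).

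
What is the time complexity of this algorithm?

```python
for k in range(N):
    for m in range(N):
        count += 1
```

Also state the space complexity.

Time complexity: O(n^2).
Space complexity: O(1).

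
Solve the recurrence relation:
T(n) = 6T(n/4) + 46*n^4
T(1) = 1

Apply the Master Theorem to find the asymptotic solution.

a=6, b=4, f(n)=46*n^4. log_4(6) = 1.292 < 4. Case 3: T(n) = O(n^4).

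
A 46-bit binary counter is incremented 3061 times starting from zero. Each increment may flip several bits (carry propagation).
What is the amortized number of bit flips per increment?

Bit i flips on every 2^i-th increment, so over 3061 increments bit i flips floor(3061/2^i) times. Summing over i: total flips < 2 * 3061. Amortized: < 2 = O(1) per increment.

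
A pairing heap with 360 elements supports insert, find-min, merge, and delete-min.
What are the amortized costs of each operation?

Pairing heaps are self-adjusting heap-ordered trees. Insert and merge link two roots: O(1). Find-min reads the root: O(1). Delete-min removes the root, then pairs children in two passes; amortized cost is O(log 360) = O(log n).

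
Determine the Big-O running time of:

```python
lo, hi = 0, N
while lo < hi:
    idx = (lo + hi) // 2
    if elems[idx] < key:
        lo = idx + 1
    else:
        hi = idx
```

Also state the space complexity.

Time complexity: O(log n).
Space complexity: O(1).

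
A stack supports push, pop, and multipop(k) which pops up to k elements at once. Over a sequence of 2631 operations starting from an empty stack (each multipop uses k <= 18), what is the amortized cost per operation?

Each element is pushed exactly once and popped at most once (whether by pop or as part of a multipop). So the total number of individual pops over the whole sequence is at most the number of pushes, which is at most 2631. Total work <= 2 * 2631, hence O(1) amortized per operation.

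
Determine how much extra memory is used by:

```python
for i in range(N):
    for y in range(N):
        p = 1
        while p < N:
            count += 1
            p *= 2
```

Space complexity: O(1).
Only a constant amount of auxiliary storage is used; nothing grows with n.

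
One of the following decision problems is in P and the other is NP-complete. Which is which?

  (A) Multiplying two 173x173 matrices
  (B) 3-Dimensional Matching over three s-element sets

(A) is P: the schoolbook algorithm runs in O(n^3).
(B) is NP-complete: one of Karp's 21 NP-complete problems.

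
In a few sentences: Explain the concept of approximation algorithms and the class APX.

An approximation algorithm finds solutions within a guaranteed factor of optimal in polynomial time. APX is the class of optimization problems with constant-factor polynomial-time approximation algorithms. Vertex Cover is in APX (2-approximation). Unless P = NP, TSP has no constant-factor approximation, but Metric TSP has a 3/2-approximation.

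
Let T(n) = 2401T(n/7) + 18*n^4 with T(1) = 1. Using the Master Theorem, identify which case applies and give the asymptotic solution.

a=2401, b=7, f(n)=18*n^4.
log_7(2401) = 4, so n^(log_b(a)) = n^4.
f(n) = Theta(n^4), so Case 2 applies.
T(n) = Theta(n^4 log n).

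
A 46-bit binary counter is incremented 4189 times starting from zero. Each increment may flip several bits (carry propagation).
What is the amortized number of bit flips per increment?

Bit i flips on every 2^i-th increment, so over 4189 increments bit i flips floor(4189/2^i) times. Summing over i: total flips < 2 * 4189. Amortized: < 2 = O(1) per increment.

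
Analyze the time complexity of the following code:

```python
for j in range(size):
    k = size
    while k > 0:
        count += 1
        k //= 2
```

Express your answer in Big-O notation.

Time complexity: O(n log n).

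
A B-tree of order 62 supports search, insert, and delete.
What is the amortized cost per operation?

B-tree of order 62 has height O(log_62 n). Each operation traverses the tree height. Splits during insert and merges during delete are O(1) each and occur at most once per level. Total cost per operation: O(log_62 n).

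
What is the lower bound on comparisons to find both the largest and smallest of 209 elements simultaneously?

Pair elements first (floor(209/2) comparisons), then find max among winners and min among losers. Total: ceil(3*209/2) - 2 = 312 comparisons.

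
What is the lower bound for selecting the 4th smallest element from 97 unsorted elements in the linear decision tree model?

Selecting the 4th smallest of 97 elements requires Omega(n) comparisons. Every element must be compared at least once. The BFPRT algorithm achieves O(n), making this tight.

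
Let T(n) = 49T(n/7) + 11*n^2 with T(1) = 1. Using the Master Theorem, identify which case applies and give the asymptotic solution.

a=49, b=7, f(n)=11*n^2.
log_7(49) = 2, so n^(log_b(a)) = n^2.
f(n) = Theta(n^2), so Case 2 applies.
T(n) = Theta(n^2 log n).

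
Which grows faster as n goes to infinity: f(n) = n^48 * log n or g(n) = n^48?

f(n) = n^48 * log n grows faster: extra log n factor -> infinity.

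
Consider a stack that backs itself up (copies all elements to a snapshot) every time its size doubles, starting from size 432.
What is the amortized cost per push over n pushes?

Backups occur at sizes 432, 864, 1728, ..., copying 432 + 864 + 1728 + ... <= 2n elements total (geometric series). Spread over n pushes, the amortized backup cost is O(1) per push.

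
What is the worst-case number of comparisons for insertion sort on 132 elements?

Insertion sort on reverse-sorted input: 1 + 2 + ... + (132-1) = 8646 comparisons.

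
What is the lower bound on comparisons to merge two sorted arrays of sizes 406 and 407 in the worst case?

Adversary: with |406 - 407| <= 1 the inputs can be fully interleaved so that every adjacent pair in the merged output comes from different arrays. Then each of the 812 adjacent pairs must be directly compared, or the algorithm cannot determine their relative order. Standard merge meets this bound.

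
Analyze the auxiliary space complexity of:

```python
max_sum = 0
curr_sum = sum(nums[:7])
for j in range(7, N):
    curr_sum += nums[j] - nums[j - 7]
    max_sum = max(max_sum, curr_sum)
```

Space complexity: O(1).
Only a constant amount of auxiliary storage is used; nothing grows with n.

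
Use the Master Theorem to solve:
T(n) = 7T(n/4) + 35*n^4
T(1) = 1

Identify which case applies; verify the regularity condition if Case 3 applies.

a=7, b=4, f(n)=35*n^4.
log_4(7) = 1.404 < 4.
f(n) = Omega(n^(1.404+epsilon)) for some epsilon > 0, so Case 3 is the candidate.
Regularity: a*f(n/b) = 7*35*(n/4)^4 = (7/256)*35*n^4 <= c*f(n) with c = 7/256 < 1. Satisfied.
Case 3: T(n) = Theta(n^4).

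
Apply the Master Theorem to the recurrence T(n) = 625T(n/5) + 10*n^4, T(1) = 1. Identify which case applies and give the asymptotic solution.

a=625, b=5, f(n)=10*n^4.
log_5(625) = 4, so n^(log_b(a)) = n^4.
f(n) = Theta(n^4), so Case 2 applies.
T(n) = Theta(n^4 log n).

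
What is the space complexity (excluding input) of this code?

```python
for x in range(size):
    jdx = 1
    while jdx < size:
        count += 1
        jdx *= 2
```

Space complexity: O(1).
Only a constant amount of auxiliary storage is used; nothing grows with n.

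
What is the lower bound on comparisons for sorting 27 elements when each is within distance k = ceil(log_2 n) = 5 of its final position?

Partition the 27 positions into floor(n/k) blocks of k = 5 consecutive positions; any permutation within a block keeps every element within k of its final position, so there are at least (k!)^(n/k) distinguishable inputs. Lower bound: log_2((k!)^(n/k)) = (n/k) * log_2(k!) = Theta(n log k); with k = ceil(log_2 n), this is Omega(n log log n).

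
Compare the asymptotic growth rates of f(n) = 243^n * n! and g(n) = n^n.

f(n) = 243^n * n! grows faster: by Stirling n! ~ sqrt(2 pi n)(n/e)^n, so 243^n n! / n^n ~ (243/e)^n sqrt(2 pi n) -> infinity since 243/e > 1.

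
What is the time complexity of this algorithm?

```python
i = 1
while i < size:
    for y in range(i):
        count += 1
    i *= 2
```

Time complexity: O(n).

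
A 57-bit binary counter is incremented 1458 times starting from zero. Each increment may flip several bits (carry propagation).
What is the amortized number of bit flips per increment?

Bit i flips on every 2^i-th increment, so over 1458 increments bit i flips floor(1458/2^i) times. Summing over i: total flips < 2 * 1458. Amortized: < 2 = O(1) per increment.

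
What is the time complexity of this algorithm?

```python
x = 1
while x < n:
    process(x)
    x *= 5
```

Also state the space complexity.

Time complexity: O(log n).
Space complexity: O(1).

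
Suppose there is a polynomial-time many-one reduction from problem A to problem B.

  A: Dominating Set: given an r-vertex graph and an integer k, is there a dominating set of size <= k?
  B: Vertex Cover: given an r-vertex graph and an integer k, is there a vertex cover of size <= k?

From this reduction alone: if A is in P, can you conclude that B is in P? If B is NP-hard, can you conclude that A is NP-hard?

A poly-time reduction A <=_p B transfers tractability DOWN (B easy => A easy) and hardness UP (A hard => B hard), not the reverse.
From A in P, the reduction alone does NOT give B in P: any problem in P trivially reduces to SAT, yet SAT is not known to be in P.
From B NP-hard, the reduction alone does NOT give A NP-hard: again, easy problems reduce to hard ones.
(Here in fact A is NP-complete and B is NP-complete.)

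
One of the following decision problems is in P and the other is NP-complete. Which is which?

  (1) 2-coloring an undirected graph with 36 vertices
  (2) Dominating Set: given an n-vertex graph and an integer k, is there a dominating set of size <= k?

(1) is P: 2-coloring is bipartiteness testing via BFS, O(V+E).
(2) is NP-complete: reduces from Set Cover (with k part of the input).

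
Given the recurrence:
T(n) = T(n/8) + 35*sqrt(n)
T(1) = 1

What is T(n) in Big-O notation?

Each level contributes sqrt(n/8^k). Geometric series with ratio 1/sqrt(8) < 1 sums to O(sqrt(n)).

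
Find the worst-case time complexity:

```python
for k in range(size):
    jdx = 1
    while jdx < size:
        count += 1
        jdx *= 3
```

Time complexity: O(n log n).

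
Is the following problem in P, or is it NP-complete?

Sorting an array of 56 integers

This problem is in P: merge sort runs in O(n log n).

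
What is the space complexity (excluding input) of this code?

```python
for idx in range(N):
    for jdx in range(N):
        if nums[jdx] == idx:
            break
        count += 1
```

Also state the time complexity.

Space complexity: O(1).
Only a constant amount of auxiliary storage is used; nothing grows with n.
Time complexity: O(n^2).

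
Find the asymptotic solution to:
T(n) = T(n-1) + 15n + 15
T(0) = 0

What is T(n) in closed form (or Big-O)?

Dominant term in sum is 15*sum(i, i=1..n) = 15*n*(n+1)/2 = O(n^2).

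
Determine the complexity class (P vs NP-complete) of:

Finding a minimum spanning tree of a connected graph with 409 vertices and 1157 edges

This problem is in P: Kruskal's / Prim's algorithms run in polynomial time.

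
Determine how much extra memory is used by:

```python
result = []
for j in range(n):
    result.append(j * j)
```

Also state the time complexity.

Space complexity: O(n).
Auxiliary storage grows linearly with the input size n in the worst case.
Time complexity: O(n).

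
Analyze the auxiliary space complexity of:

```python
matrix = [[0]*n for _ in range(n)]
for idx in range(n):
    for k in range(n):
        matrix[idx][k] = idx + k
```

Space complexity: O(n^2).
A 2D structure of size n x n is allocated.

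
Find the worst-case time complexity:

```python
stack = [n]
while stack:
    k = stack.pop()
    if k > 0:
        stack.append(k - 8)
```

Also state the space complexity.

Time complexity: O(n).
Space complexity: O(1).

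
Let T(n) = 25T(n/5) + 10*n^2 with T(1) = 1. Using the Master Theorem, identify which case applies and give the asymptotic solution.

a=25, b=5, f(n)=10*n^2.
log_5(25) = 2, so n^(log_b(a)) = n^2.
f(n) = Theta(n^2), so Case 2 applies.
T(n) = Theta(n^2 log n).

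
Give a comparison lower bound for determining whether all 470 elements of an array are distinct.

In the algebraic decision-tree model, the YES region for element distinctness on 470 elements has 470! connected components (one per ordering). Ben-Or's theorem then gives a lower bound of Omega(log(n!)) = Omega(n log n).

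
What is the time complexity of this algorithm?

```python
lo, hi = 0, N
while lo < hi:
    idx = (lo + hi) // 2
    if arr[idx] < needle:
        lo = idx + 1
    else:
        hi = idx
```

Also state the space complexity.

Time complexity: O(log n).
Space complexity: O(1).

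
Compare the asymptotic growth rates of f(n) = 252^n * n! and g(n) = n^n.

f(n) = 252^n * n! grows faster: by Stirling n! ~ sqrt(2 pi n)(n/e)^n, so 252^n n! / n^n ~ (252/e)^n sqrt(2 pi n) -> infinity since 252/e > 1.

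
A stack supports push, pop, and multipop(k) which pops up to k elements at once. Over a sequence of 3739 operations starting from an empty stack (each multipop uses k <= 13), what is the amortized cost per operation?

Each element is pushed exactly once and popped at most once (whether by pop or as part of a multipop). So the total number of individual pops over the whole sequence is at most the number of pushes, which is at most 3739. Total work <= 2 * 3739, hence O(1) amortized per operation.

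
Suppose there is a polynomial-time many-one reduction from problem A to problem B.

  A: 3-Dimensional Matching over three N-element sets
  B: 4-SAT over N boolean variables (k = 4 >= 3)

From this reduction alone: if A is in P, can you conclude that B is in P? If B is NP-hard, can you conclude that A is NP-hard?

A poly-time reduction A <=_p B transfers tractability DOWN (B easy => A easy) and hardness UP (A hard => B hard), not the reverse.
From A in P, the reduction alone does NOT give B in P: any problem in P trivially reduces to SAT, yet SAT is not known to be in P.
From B NP-hard, the reduction alone does NOT give A NP-hard: again, easy problems reduce to hard ones.
(Here in fact A is NP-complete and B is NP-complete.)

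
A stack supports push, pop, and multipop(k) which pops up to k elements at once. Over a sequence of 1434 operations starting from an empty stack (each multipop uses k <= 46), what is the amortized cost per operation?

Each element is pushed exactly once and popped at most once (whether by pop or as part of a multipop). So the total number of individual pops over the whole sequence is at most the number of pushes, which is at most 1434. Total work <= 2 * 1434, hence O(1) amortized per operation.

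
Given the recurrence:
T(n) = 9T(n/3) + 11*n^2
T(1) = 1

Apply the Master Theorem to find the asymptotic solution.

a=9, b=3, f(n)=11*n^2. log_3(9) = 2. Case 2: T(n) = O(n^2 log n).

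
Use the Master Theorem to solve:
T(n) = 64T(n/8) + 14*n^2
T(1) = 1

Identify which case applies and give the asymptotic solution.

a=64, b=8, f(n)=14*n^2.
log_8(64) = 2, so n^(log_b(a)) = n^2.
f(n) = Theta(n^2), so Case 2 applies.
T(n) = Theta(n^2 log n).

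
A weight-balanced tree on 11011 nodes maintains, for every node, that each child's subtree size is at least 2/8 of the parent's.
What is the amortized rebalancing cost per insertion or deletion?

With balance ratio 2/8, tree height is O(log_{8/2}(11011)) = O(log n). A rebalance at a node of size s costs O(s) but requires Omega(s) updates in that subtree to retrigger. Summed over the O(log n) ancestors of the touched leaf, amortized rebalancing is O(log n).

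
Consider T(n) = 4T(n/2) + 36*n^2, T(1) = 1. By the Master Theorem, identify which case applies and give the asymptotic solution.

a=4, b=2, f(n)=36*n^2.
log_2(4) = 2, so n^(log_b(a)) = n^2.
f(n) = Theta(n^2), so Case 2 applies.
T(n) = Theta(n^2 log n).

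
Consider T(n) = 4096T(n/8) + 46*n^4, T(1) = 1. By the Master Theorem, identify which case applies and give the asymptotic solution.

a=4096, b=8, f(n)=46*n^4.
log_8(4096) = 4, so n^(log_b(a)) = n^4.
f(n) = Theta(n^4), so Case 2 applies.
T(n) = Theta(n^4 log n).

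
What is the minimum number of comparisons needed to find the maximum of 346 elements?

Finding the maximum requires 345 comparisons. Each comparison eliminates exactly one candidate. With 346 candidates, we need 345 eliminations.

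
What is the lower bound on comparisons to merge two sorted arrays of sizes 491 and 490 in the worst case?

Adversary: with |491 - 490| <= 1 the inputs can be fully interleaved so that every adjacent pair in the merged output comes from different arrays. Then each of the 980 adjacent pairs must be directly compared, or the algorithm cannot determine their relative order. Standard merge meets this bound.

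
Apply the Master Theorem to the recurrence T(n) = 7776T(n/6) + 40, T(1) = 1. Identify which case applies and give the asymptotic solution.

a=7776, b=6, f(n)=40.
log_6(7776) = 5 > 0.
Since f(n) = O(n^0) is polynomially smaller than n^5, Case 1 applies.
T(n) = Theta(n^5).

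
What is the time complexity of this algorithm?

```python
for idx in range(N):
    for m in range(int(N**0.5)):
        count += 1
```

Time complexity: O(n * sqrt(n)).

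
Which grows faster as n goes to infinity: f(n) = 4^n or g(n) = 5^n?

g(n) = 5^n grows faster: (5/4)^n -> infinity since 5/4 > 1.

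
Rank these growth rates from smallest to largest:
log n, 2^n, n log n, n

Ordered by growth rate: log n < n < n log n < 2^n.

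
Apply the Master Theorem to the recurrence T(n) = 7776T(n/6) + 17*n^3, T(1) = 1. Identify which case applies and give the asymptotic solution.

a=7776, b=6, f(n)=17*n^3.
log_6(7776) = 5 > 3.
Since f(n) = O(n^3) is polynomially smaller than n^5, Case 1 applies.
T(n) = Theta(n^5).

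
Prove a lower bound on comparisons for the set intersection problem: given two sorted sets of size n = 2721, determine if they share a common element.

For two sorted arrays of size n = 2721, any correct algorithm must examine Omega(n) elements. If fewer are examined, an adversary places a common element in an unexamined gap. A merge-based scan achieves O(n), so the bound is tight.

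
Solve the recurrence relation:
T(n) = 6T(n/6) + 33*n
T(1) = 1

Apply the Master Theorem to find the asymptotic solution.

a=6, b=6, f(n)=33*n. log_6(6) = 1. Case 2: T(n) = O(n log n).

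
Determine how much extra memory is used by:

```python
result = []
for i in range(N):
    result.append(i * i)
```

Space complexity: O(n).
Auxiliary storage grows linearly with the input size n in the worst case.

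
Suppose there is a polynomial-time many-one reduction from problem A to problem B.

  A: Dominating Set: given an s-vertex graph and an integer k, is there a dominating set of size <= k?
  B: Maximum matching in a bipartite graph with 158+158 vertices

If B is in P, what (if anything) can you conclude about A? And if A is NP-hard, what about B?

A poly-time reduction A <=_p B means any A-instance can be transformed to a B-instance in poly time.
If B is in P: compose the reduction with B's poly-time algorithm to solve A in poly time, so A is in P.
If A is NP-hard: every NP problem reduces to A, which reduces to B; composing reductions, every NP problem reduces to B, so B is NP-hard.
(Here in fact A is NP-complete and B is in P, so no such reduction is known -- its existence would imply P = NP; the analysis concerns only what the assumed reduction would or would not let you conclude.)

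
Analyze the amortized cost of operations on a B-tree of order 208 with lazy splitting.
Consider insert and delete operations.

In a B-tree of order 208, a node splits when it has 208 keys. With lazy splitting, we use potential Phi = number of full nodes + number of near-empty nodes. Each split costs O(1) but reduces potential. Between splits, at least 104 insertions must occur in that node. Amortized structural cost is O(1) per operation, plus O(log_208 n) traversal.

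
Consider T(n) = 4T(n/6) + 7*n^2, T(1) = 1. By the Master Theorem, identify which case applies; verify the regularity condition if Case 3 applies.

a=4, b=6, f(n)=7*n^2.
log_6(4) = 0.7737 < 2.
f(n) = Omega(n^(0.7737+epsilon)) for some epsilon > 0, so Case 3 is the candidate.
Regularity: a*f(n/b) = 4*7*(n/6)^2 = (4/36)*7*n^2 <= c*f(n) with c = 4/36 < 1. Satisfied.
Case 3: T(n) = Theta(n^2).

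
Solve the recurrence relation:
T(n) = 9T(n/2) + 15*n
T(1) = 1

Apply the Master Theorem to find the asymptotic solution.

a=9, b=2, f(n)=15*n. log_2(9) = 3.17. Case 1 of Master Theorem: T(n) = O(n^3.17).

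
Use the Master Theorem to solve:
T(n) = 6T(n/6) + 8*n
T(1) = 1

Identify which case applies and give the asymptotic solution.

a=6, b=6, f(n)=8*n.
log_6(6) = 1, so n^(log_b(a)) = n.
f(n) = Theta(n), so Case 2 applies.
T(n) = Theta(n log n).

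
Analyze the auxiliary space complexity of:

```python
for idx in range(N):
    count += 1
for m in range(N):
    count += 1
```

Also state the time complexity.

Space complexity: O(1).
Only a constant amount of auxiliary storage is used; nothing grows with n.
Time complexity: O(n).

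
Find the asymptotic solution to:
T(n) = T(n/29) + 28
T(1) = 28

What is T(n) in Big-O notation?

Each step divides n by 29 and adds 28. After log_29(n) steps, T(n) = O(log n).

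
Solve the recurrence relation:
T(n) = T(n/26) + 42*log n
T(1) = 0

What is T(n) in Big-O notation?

Each of the log_26(n) levels adds O(log n). T(n) = O(log^2 n).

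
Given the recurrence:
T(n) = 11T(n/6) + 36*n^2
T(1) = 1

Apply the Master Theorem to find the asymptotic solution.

a=11, b=6, f(n)=36*n^2. log_6(11) = 1.338 < 2. Case 3: T(n) = O(n^2).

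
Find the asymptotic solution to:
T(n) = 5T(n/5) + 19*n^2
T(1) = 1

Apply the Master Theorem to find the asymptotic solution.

a=5, b=5, f(n)=19*n^2. log_5(5) = 1 < 2. Case 3: T(n) = O(n^2).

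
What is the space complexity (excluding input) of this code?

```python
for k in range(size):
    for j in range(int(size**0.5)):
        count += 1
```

Space complexity: O(1).
Only a constant amount of auxiliary storage is used; nothing grows with n.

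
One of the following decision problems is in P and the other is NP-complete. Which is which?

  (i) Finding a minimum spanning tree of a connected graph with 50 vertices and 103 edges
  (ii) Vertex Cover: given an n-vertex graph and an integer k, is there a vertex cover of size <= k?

(i) is P: Kruskal's / Prim's algorithms run in polynomial time.
(ii) is NP-complete: one of Karp's 21 NP-complete problems (with k part of the input; for any fixed constant k it is in P).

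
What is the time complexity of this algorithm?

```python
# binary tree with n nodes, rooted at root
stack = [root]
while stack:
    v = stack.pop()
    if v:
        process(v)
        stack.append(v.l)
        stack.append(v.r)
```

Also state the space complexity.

Time complexity: O(n).
Space complexity: O(n).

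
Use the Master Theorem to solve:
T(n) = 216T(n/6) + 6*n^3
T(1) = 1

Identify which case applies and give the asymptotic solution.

a=216, b=6, f(n)=6*n^3.
log_6(216) = 3, so n^(log_b(a)) = n^3.
f(n) = Theta(n^3), so Case 2 applies.
T(n) = Theta(n^3 log n).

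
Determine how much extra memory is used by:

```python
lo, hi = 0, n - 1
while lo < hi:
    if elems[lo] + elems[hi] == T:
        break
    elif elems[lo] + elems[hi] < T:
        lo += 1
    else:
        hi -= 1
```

Space complexity: O(1).
Only a constant amount of auxiliary storage is used; nothing grows with n.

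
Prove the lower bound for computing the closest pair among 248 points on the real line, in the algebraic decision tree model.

Reduction from element distinctness: given 248 reals, the closest-pair distance is 0 iff two are equal. Element distinctness has an Omega(n log n) lower bound in the algebraic decision tree model (Ben-Or). Therefore closest pair on a line also requires Omega(n log n). Sorting then a linear scan achieves this.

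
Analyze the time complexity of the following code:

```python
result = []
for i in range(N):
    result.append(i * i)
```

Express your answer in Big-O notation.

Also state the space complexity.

Time complexity: O(n).
Space complexity: O(n).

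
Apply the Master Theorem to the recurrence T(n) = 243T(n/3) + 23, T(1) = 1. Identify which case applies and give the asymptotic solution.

a=243, b=3, f(n)=23.
log_3(243) = 5 > 0.
Since f(n) = O(n^0) is polynomially smaller than n^5, Case 1 applies.
T(n) = Theta(n^5).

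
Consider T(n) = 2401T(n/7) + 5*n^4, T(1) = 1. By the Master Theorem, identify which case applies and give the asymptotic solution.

a=2401, b=7, f(n)=5*n^4.
log_7(2401) = 4, so n^(log_b(a)) = n^4.
f(n) = Theta(n^4), so Case 2 applies.
T(n) = Theta(n^4 log n).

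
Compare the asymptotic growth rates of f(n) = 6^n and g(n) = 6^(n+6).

f(n) = 6^n and g(n) = 6^(n+6) are Theta of each other: 6^(n+6) = 6^6 * 6^n = Theta(6^n).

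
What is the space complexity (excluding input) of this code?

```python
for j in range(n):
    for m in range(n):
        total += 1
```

Space complexity: O(1).
Only a constant amount of auxiliary storage is used; nothing grows with n.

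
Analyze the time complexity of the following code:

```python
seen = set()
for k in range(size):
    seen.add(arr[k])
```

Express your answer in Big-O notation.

Time complexity: O(n).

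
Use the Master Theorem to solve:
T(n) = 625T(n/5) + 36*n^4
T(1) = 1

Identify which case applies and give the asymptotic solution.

a=625, b=5, f(n)=36*n^4.
log_5(625) = 4, so n^(log_b(a)) = n^4.
f(n) = Theta(n^4), so Case 2 applies.
T(n) = Theta(n^4 log n).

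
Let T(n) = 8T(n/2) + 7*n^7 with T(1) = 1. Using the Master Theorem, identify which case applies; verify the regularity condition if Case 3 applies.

a=8, b=2, f(n)=7*n^7.
log_2(8) = 3 < 7.
f(n) = Omega(n^(3+epsilon)) for some epsilon > 0, so Case 3 is the candidate.
Regularity: a*f(n/b) = 8*7*(n/2)^7 = (8/128)*7*n^7 <= c*f(n) with c = 8/128 < 1. Satisfied.
Case 3: T(n) = Theta(n^7).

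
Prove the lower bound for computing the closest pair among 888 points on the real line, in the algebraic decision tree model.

Reduction from element distinctness: given 888 reals, the closest-pair distance is 0 iff two are equal. Element distinctness has an Omega(n log n) lower bound in the algebraic decision tree model (Ben-Or). Therefore closest pair on a line also requires Omega(n log n). Sorting then a linear scan achieves this.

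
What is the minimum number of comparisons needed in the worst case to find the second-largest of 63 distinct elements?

Lower bound: finding the max needs 63-1 comparisons. By the adversary weight-doubling argument, the max must personally win >= ceil(log_2(63)) = 6 comparisons; the 2nd-largest is among those 6 losers, needing 6-1 more comparisons. Total >= 63-1 + 6-1 = 67. A balanced knockout tournament achieves this.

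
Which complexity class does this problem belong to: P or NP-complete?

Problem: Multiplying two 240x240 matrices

This problem is in P: the schoolbook algorithm runs in O(n^3).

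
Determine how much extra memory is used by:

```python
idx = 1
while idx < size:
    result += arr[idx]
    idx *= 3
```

Space complexity: O(1).
Only a constant amount of auxiliary storage is used; nothing grows with n.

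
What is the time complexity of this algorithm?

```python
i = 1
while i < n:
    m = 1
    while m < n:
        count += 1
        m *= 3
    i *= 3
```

Time complexity: O(log^2 n).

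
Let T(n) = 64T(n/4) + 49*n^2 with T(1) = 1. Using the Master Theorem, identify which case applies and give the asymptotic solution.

a=64, b=4, f(n)=49*n^2.
log_4(64) = 3 > 2.
Since f(n) = O(n^2) is polynomially smaller than n^3, Case 1 applies.
T(n) = Theta(n^3).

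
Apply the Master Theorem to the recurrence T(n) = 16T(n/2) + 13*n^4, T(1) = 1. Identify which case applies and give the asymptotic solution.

a=16, b=2, f(n)=13*n^4.
log_2(16) = 4, so n^(log_b(a)) = n^4.
f(n) = Theta(n^4), so Case 2 applies.
T(n) = Theta(n^4 log n).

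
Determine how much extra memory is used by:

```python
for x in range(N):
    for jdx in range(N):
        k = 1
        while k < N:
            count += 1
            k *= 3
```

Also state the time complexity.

Space complexity: O(1).
Only a constant amount of auxiliary storage is used; nothing grows with n.
Time complexity: O(n^2 log n).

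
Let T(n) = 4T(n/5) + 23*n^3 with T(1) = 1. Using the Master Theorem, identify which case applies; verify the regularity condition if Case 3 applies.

a=4, b=5, f(n)=23*n^3.
log_5(4) = 0.8614 < 3.
f(n) = Omega(n^(0.8614+epsilon)) for some epsilon > 0, so Case 3 is the candidate.
Regularity: a*f(n/b) = 4*23*(n/5)^3 = (4/125)*23*n^3 <= c*f(n) with c = 4/125 < 1. Satisfied.
Case 3: T(n) = Theta(n^3).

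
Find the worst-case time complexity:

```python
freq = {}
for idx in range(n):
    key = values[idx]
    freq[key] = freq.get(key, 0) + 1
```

Time complexity: O(n).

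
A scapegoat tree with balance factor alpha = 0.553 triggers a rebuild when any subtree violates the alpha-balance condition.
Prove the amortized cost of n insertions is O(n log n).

Define potential Phi = c * sum of |size(left(v)) - size(right(v))| over all nodes. An insertion at depth d costs O(d) = O(log n) and increases Phi by O(log n). When a rebuild of subtree of size s occurs, it costs O(s) but reduces Phi by Omega(s). With alpha = 0.553, between rebuilds Omega(s) insertions must occur. Amortized cost per insertion: O(log n).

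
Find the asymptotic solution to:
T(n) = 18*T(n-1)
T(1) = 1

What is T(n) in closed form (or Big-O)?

Each step multiplies by 18. T(n) = T(1)*18^(n-1) = 18^(n-1).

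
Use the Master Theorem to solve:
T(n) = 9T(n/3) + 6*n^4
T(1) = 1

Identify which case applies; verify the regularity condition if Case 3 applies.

a=9, b=3, f(n)=6*n^4.
log_3(9) = 2 < 4.
f(n) = Omega(n^(2+epsilon)) for some epsilon > 0, so Case 3 is the candidate.
Regularity: a*f(n/b) = 9*6*(n/3)^4 = (9/81)*6*n^4 <= c*f(n) with c = 9/81 < 1. Satisfied.
Case 3: T(n) = Theta(n^4).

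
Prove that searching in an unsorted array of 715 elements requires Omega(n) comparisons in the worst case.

An adversary can always place the target in the last position checked. Until all 715 positions are examined, the target might be in any unchecked position. Therefore 715 comparisons are necessary.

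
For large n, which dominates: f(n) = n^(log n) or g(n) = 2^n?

g(n) = 2^n grows faster: take logs: log(n^(log n)) = (log n)^2, log(2^n) = n log 2; n dominates (log n)^2.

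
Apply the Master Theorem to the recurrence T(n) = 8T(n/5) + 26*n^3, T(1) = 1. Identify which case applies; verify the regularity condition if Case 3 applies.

a=8, b=5, f(n)=26*n^3.
log_5(8) = 1.292 < 3.
f(n) = Omega(n^(1.292+epsilon)) for some epsilon > 0, so Case 3 is the candidate.
Regularity: a*f(n/b) = 8*26*(n/5)^3 = (8/125)*26*n^3 <= c*f(n) with c = 8/125 < 1. Satisfied.
Case 3: T(n) = Theta(n^3).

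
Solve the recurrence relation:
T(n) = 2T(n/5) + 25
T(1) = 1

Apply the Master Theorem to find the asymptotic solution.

a=2, b=5, f(n)=25. log_5(2) = 0.4307. Case 1 of Master Theorem: T(n) = O(n^0.4307).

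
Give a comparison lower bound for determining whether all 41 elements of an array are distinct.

In the algebraic decision-tree model, the YES region for element distinctness on 41 elements has 41! connected components (one per ordering). Ben-Or's theorem then gives a lower bound of Omega(log(n!)) = Omega(n log n).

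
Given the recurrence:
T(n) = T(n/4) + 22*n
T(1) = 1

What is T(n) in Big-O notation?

Geometric series: 22*n*(1 + 1/4 + 1/4^2 + ...) = O(n). T(n) = O(n).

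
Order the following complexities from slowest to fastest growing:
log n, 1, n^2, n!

Ordered by growth rate: 1 < log n < n^2 < n!.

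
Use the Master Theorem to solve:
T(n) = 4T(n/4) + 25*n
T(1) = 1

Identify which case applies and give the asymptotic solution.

a=4, b=4, f(n)=25*n.
log_4(4) = 1, so n^(log_b(a)) = n.
f(n) = Theta(n), so Case 2 applies.
T(n) = Theta(n log n).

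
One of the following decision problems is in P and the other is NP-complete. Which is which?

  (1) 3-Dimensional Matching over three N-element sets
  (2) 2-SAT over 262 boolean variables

(1) is NP-complete: one of Karp's 21 NP-complete problems.
(2) is P: 2-SAT is solvable in linear time via implication-graph SCCs.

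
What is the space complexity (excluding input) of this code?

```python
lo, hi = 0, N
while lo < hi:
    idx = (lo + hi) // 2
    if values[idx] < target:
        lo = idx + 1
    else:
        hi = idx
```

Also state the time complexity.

Space complexity: O(1).
Only a constant amount of auxiliary storage is used; nothing grows with n.
Time complexity: O(log n).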